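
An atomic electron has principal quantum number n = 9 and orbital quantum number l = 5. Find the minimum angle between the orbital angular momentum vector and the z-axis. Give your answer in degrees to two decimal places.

|L| = ℏ√(l(l+1)) = √30 ℏ.
The smallest angle corresponds to the largest L_z, i.e. m_l = l = 5, giving L_z = 5ℏ.
cos θ_min = 5/√30, so θ_min ≈ 24.09°.

θ_min ≈ 24.09°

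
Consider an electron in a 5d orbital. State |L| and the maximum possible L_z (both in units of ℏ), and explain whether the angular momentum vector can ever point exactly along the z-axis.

No: L_z,max = 2ℏ < |L| = √6 ℏ ≈ 2.449ℏ

5d means n = 5, l = 2.
|L| = √6 ℏ ≈ 2.4495ℏ, while L_z,max = lℏ = 2ℏ.
Since |L| > L_z,max, the vector can never point exactly along z; the closest it comes is θ_min = arccos(2/√6) ≈ 35.3°.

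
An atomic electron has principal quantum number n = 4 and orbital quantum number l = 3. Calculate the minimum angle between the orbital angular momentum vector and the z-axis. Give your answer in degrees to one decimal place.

θ_min ≈ 30.0°

|L| = ℏ√(l(l+1)) = 2√3 ℏ.
The smallest angle corresponds to the largest L_z, i.e. m_l = l = 3, giving L_z = 3ℏ.
cos θ_min = 3/√12, so θ_min ≈ 30.0°.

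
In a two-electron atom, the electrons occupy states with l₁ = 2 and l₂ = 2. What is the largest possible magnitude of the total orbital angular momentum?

L runs from |2 − 2| = 0 to 2 + 2 = 4.
L ∈ {0, 1, 2, 3, 4}.
The largest magnitude corresponds to L = 4: |L_tot| = ℏ√(4·5) = 2√5 ℏ.

|L_tot|_max = 2√5 ℏ ≈ 4.472ℏ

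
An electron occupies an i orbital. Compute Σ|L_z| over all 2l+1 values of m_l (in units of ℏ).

Σ|L_z| = 42 ℏ

An i state has l = 6.
The allowed m_l values are -6, -5, -4, -3, -2, -1, 0, 1, 2, 3, 4, 5, 6.
Σ|m_l| = 2(1+2+…+6) = 42.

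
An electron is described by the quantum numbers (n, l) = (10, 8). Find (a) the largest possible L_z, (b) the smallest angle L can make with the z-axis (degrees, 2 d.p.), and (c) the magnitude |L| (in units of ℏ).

L_z,max = 8ℏ; θ_min ≈ 19.47°; |L| = 6√2 ℏ ≈ 8.485ℏ

L_z,max = lℏ = 8ℏ.
cos θ_min = 8/√72, so θ_min ≈ 19.47°.
|L| = ℏ√(8·9) = 6√2 ℏ ≈ 8.485ℏ.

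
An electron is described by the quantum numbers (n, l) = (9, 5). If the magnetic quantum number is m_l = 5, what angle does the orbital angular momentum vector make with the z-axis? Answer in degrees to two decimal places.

|L|² = l(l+1)ℏ² = 30ℏ², so |L| = √30 ℏ.
L_z = m_l ℏ = 5ℏ.
cos θ = L_z/|L| = 5/√30, so θ ≈ 24.09°.

θ ≈ 24.09°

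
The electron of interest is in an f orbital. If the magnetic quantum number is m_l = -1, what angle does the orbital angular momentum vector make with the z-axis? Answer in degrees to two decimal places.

An f state has l = 3.
|L|² = l(l+1)ℏ² = 12ℏ², so |L| = 2√3 ℏ.
L_z = m_l ℏ = −1ℏ.
cos θ = L_z/|L| = -1/√12, so θ ≈ 106.78°.

θ ≈ 106.78°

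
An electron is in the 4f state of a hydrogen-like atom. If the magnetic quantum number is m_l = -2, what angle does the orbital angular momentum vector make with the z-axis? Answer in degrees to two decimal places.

θ ≈ 125.26°

4f means n = 4, l = 3.
|L| = √(l(l+1)) ℏ = 2√3 ℏ.
L_z = m_l ℏ = −2ℏ.
cos θ = L_z/|L| = -2/√12, so θ ≈ 125.26°.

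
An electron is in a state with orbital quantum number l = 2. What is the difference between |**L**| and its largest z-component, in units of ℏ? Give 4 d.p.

|L| − L_z,max ≈ 0.4495ℏ

|L| = √6 ℏ ≈ 2.4495ℏ, while L_z,max = lℏ = 2ℏ.
The difference is (√6 − 2)ℏ ≈ 0.4495ℏ.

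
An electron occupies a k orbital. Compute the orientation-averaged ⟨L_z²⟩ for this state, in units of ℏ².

⟨L_z²⟩ = 18.67 ℏ²

The letter k corresponds to l = 7.
m_l runs from −7 to 7, i.e. {-7, -6, -5, -4, -3, -2, -1, 0, 1, 2, 3, 4, 5, 6, 7}.
⟨L_z²⟩ = ℏ²·(Σ m_l²)/(2l+1) = ℏ²·280/15 = 18.67ℏ².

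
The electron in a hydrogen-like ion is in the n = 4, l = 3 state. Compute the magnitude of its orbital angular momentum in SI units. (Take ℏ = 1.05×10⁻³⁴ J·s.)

|L| = 3.64×10⁻³⁴ J·s

|L| = ℏ√(l(l+1)) = ℏ√(3·4) = 2√3 ℏ
Numerically, |L| = 3.464 × (1.05×10⁻³⁴ J·s) = 3.64×10⁻³⁴ J·s.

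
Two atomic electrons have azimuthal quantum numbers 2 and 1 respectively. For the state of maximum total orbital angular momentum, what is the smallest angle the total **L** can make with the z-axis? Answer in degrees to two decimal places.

Angular momentum addition gives L = |l₁ − l₂|, …, l₁ + l₂.
So L can be 1, 2, 3.
The maximum is L = 3, with |L_tot| = ℏ√(3·4) = 2√3 ℏ.
The minimum angle with z is arccos(3/√12) ≈ 30.00°.

θ_min ≈ 30.00°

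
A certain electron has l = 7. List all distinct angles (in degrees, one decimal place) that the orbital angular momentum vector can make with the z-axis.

|L| = ℏ√(l(l+1)) = 2√14 ℏ.
cos θ = m_l/√56 for each m_l ∈ {-7, -6, -5, -4, -3, -2, -1, 0, 1, 2, 3, 4, 5, 6, 7}.

θ ∈ {20.7°, 36.7°, 48.1°, 57.7°, 66.4°, 74.5°, 82.3°, 90.0°, 97.7°, 105.5°, 113.6°, 122.3°, 131.9°, 143.3°, 159.3°}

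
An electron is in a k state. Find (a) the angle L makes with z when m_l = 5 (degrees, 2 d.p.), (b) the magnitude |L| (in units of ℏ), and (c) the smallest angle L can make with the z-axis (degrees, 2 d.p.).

θ(m_l=5) ≈ 48.08°; |L| = 2√14 ℏ ≈ 7.483ℏ; θ_min ≈ 20.70°

For a k orbital, l = 7.
For m_l = 5: cos θ = 5/√56, θ ≈ 48.08°.
|L| = ℏ√(7·8) = 2√14 ℏ ≈ 7.483ℏ.
cos θ_min = 7/√56, so θ_min ≈ 20.70°.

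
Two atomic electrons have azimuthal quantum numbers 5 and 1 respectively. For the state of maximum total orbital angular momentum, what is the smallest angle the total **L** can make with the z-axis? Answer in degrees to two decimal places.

θ_min ≈ 22.21°

L runs from |5 − 1| = 4 to 5 + 1 = 6.
Allowed values: L = 4, 5, 6.
The maximum is L = 6, with |L_tot| = ℏ√(6·7) = √42 ℏ.
The minimum angle with z is arccos(6/√42) ≈ 22.21°.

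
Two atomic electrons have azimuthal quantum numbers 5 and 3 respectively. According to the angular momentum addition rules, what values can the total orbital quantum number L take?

L = 2, 3, 4, 5, 6, 7, 8

By the triangle rule, |l₁ − l₂| ≤ L ≤ l₁ + l₂.
L ∈ {2, 3, 4, 5, 6, 7, 8}.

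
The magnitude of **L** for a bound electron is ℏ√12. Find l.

(|L|/ℏ)² = l(l+1) = 12.
l² + l − 12 = 0 ⇒ l = 3.

l = 3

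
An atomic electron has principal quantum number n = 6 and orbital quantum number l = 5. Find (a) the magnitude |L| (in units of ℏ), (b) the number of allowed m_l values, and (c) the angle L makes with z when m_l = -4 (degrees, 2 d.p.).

|L| = ℏ√(5·6) = √30 ℏ ≈ 5.477ℏ.
There are 2l+1 = 11 values of m_l.
For m_l = -4: cos θ = -4/√30, θ ≈ 136.91°.

|L| = √30 ℏ ≈ 5.477ℏ; 11 values; θ(m_l=-4) ≈ 136.91°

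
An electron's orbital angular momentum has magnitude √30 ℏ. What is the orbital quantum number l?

l = 5

Since |L|² = l(l+1)ℏ², l(l+1) = 30.
l² + l − 30 = 0 ⇒ l = 5.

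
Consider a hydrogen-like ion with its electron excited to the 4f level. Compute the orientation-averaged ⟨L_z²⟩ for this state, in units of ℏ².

⟨L_z²⟩ = 4 ℏ²

The 4f level has l = 3.
The allowed m_l values are -3, -2, -1, 0, 1, 2, 3.
Average of L_z² over 7 states: 28/7 ℏ² = 4 ℏ².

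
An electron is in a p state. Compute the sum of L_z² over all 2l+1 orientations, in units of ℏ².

For a p orbital, l = 1.
The allowed m_l values are -1, 0, 1.
Σ m_l² = 2·(1) = 2.

Σ(L_z)² = 2 ℏ²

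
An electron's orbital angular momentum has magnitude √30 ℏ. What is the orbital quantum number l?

l = 5

(|L|/ℏ)² = l(l+1) = 30.
l² + l − 30 = 0 ⇒ l = 5.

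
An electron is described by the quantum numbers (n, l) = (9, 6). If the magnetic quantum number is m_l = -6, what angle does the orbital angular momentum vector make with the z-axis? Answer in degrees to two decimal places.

|L| = √(l(l+1)) ℏ = √42 ℏ.
L_z = m_l ℏ = −6ℏ.
cos θ = L_z/|L| = -6/√42, so θ ≈ 157.79°.

θ ≈ 157.79°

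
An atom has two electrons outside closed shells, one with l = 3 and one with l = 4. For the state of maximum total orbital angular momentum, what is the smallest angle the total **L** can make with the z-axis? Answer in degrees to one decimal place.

θ_min ≈ 20.7°

By the triangle rule, |l₁ − l₂| ≤ L ≤ l₁ + l₂.
So L can be 1, 2, 3, 4, 5, 6, 7.
The maximum is L = 7, with |L_tot| = ℏ√(7·8) = 2√14 ℏ.
The minimum angle with z is arccos(7/√56) ≈ 20.7°.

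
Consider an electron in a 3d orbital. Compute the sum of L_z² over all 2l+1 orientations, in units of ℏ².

Σ(L_z)² = 10 ℏ²

3d means n = 3, l = 2.
m_l runs from −2 to 2, i.e. {-2, -1, 0, 1, 2}.
Summing m² from −2 to 2: Σ m_l² = 10.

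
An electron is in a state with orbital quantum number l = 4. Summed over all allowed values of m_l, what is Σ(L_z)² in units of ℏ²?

Σ(L_z)² = 60 ℏ²

m_l ∈ {-4, -3, -2, -1, 0, 1, 2, 3, 4}.
Summing m² from −4 to 4: Σ m_l² = 60.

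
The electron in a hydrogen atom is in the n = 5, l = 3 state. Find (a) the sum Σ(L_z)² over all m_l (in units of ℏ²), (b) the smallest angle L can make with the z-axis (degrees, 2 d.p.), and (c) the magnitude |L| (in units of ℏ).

Σ m_l² = 28, so Σ(L_z)² = 28 ℏ².
cos θ_min = 3/√12, so θ_min ≈ 30.00°.
|L| = ℏ√(3·4) = 2√3 ℏ ≈ 3.464ℏ.

Σ(L_z)² = 28 ℏ²; θ_min ≈ 30.00°; |L| = 2√3 ℏ ≈ 3.464ℏ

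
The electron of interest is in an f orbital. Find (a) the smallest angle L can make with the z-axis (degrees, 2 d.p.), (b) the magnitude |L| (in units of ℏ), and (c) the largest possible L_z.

An f state has l = 3.
cos θ_min = 3/√12, so θ_min ≈ 30.00°.
|L| = ℏ√(3·4) = 2√3 ℏ ≈ 3.464ℏ.
L_z,max = lℏ = 3ℏ.

θ_min ≈ 30.00°; |L| = 2√3 ℏ ≈ 3.464ℏ; L_z,max = 3ℏ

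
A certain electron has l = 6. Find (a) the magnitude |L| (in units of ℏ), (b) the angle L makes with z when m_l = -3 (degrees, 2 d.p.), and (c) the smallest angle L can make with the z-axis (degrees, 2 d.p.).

|L| = √42 ℏ ≈ 6.481ℏ; θ(m_l=-3) ≈ 117.58°; θ_min ≈ 22.21°

|L| = ℏ√(6·7) = √42 ℏ ≈ 6.481ℏ.
For m_l = -3: cos θ = -3/√42, θ ≈ 117.58°.
cos θ_min = 6/√42, so θ_min ≈ 22.21°.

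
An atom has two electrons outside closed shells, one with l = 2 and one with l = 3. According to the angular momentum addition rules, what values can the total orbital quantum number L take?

L = 1, 2, 3, 4, 5

The total orbital quantum number L ranges from |l₁ − l₂| to l₁ + l₂ in integer steps.
Allowed values: L = 1, 2, 3, 4, 5.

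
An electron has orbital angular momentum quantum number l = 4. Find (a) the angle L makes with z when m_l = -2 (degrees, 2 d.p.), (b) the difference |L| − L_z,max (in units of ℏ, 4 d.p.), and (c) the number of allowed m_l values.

For m_l = -2: cos θ = -2/√20, θ ≈ 116.57°.
|L| − L_z,max = (2√5 − 4)ℏ ≈ 0.4721ℏ.
There are 2l+1 = 9 values of m_l.

θ(m_l=-2) ≈ 116.57°; |L|−L_z,max ≈ 0.4721ℏ; 9 values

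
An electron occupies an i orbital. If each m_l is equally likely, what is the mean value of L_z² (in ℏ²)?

An i state has l = 6.
m_l ∈ {-6, -5, -4, -3, -2, -1, 0, 1, 2, 3, 4, 5, 6}.
⟨L_z²⟩ = ℏ²·(Σ m_l²)/(2l+1) = ℏ²·182/13 = 14ℏ².

⟨L_z²⟩ = 14 ℏ²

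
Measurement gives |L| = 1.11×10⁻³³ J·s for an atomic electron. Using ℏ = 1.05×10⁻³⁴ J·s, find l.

Dividing by ℏ: |L|/ℏ ≈ 10.571.
Set l(l+1) = 111.76; the integer solution is l = 10.

l = 10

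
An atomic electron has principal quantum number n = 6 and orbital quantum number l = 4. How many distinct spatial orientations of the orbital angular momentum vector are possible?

9

The number of m_l values is 2l + 1 = 2·4 + 1 = 9.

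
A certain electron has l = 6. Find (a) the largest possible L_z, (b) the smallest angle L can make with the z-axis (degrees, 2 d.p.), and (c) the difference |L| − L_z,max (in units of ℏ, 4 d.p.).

L_z,max = lℏ = 6ℏ.
cos θ_min = 6/√42, so θ_min ≈ 22.21°.
|L| − L_z,max = (√42 − 6)ℏ ≈ 0.4807ℏ.

L_z,max = 6ℏ; θ_min ≈ 22.21°; |L|−L_z,max ≈ 0.4807ℏ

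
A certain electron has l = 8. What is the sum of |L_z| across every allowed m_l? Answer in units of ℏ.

m_l ∈ {-8, -7, -6, -5, -4, -3, -2, -1, 0, 1, 2, 3, 4, 5, 6, 7, 8}.
Σ|m_l| = 2(1+2+…+8) = 72.

Σ|L_z| = 72 ℏ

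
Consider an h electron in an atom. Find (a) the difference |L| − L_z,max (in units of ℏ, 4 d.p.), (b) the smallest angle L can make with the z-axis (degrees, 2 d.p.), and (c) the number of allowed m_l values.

H corresponds to l = 5.
|L| − L_z,max = (√30 − 5)ℏ ≈ 0.4772ℏ.
cos θ_min = 5/√30, so θ_min ≈ 24.09°.
There are 2l+1 = 11 values of m_l.

|L|−L_z,max ≈ 0.4772ℏ; θ_min ≈ 24.09°; 11 values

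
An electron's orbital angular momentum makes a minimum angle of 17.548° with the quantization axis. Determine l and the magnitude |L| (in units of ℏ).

l = 10, |L| = √110 ℏ ≈ 10.488ℏ

At minimum angle, m_l = l, so cos θ = l/√(l(l+1)); cos²θ = l/(l+1) = 0.9091.
l = cos²θ/sin²θ ≈ 10.
Then |L| = ℏ√(10·11) = √110 ℏ.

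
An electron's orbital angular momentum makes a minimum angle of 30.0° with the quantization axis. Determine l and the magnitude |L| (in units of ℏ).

cos²θ_min = l/(l+1) = 0.7500.
Solving: l = 3.
Then |L| = ℏ√(3·4) = 2√3 ℏ.

l = 3, |L| = 2√3 ℏ ≈ 3.464ℏ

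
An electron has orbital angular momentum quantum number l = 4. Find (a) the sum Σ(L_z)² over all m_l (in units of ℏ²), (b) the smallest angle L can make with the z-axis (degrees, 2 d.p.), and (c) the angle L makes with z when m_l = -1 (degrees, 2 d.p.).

Σ m_l² = 60, so Σ(L_z)² = 60 ℏ².
cos θ_min = 4/√20, so θ_min ≈ 26.57°.
For m_l = -1: cos θ = -1/√20, θ ≈ 102.92°.

Σ(L_z)² = 60 ℏ²; θ_min ≈ 26.57°; θ(m_l=-1) ≈ 102.92°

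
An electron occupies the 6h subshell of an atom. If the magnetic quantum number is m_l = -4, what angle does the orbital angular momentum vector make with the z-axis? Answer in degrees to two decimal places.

θ ≈ 136.91°

The 6h subshell has l = 5.
|L| = ℏ√(l(l+1)) = √30 ℏ.
L_z = m_l ℏ = −4ℏ.
cos θ = L_z/|L| = -4/√30, so θ ≈ 136.91°.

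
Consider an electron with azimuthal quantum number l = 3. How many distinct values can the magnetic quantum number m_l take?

The number of m_l values is 2l + 1 = 2·3 + 1 = 7.

7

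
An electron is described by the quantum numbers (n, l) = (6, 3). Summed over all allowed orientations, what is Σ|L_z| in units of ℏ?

The allowed m_l values are -3, -2, -1, 0, 1, 2, 3.
Σ|m_l| = l(l+1) = 12.

Σ|L_z| = 12 ℏ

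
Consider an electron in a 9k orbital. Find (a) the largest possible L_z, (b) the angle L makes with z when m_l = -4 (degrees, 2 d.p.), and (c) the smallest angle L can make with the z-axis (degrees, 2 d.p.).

L_z,max = 7ℏ; θ(m_l=-4) ≈ 122.31°; θ_min ≈ 20.70°

For 9k, l = 7.
L_z,max = lℏ = 7ℏ.
For m_l = -4: cos θ = -4/√56, θ ≈ 122.31°.
cos θ_min = 7/√56, so θ_min ≈ 20.70°.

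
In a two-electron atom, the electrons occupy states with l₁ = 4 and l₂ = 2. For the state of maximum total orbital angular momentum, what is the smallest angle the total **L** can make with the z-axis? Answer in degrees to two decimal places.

By the triangle rule, |l₁ − l₂| ≤ L ≤ l₁ + l₂.
Allowed values: L = 2, 3, 4, 5, 6.
The maximum is L = 6, with |L_tot| = ℏ√(6·7) = √42 ℏ.
The minimum angle with z is arccos(6/√42) ≈ 22.21°.

θ_min ≈ 22.21°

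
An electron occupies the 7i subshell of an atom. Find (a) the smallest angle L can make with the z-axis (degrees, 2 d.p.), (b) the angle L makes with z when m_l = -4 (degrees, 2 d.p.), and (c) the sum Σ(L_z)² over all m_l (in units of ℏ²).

θ_min ≈ 22.21°; θ(m_l=-4) ≈ 128.11°; Σ(L_z)² = 182 ℏ²

7i means n = 7, l = 6.
cos θ_min = 6/√42, so θ_min ≈ 22.21°.
For m_l = -4: cos θ = -4/√42, θ ≈ 128.11°.
Σ m_l² = 182, so Σ(L_z)² = 182 ℏ².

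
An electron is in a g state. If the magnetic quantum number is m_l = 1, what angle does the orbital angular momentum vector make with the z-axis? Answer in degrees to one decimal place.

The letter g corresponds to l = 4.
|L|² = l(l+1)ℏ² = 20ℏ², so |L| = 2√5 ℏ.
L_z = m_l ℏ = 1ℏ.
cos θ = L_z/|L| = 1/√20, so θ ≈ 77.1°.

θ ≈ 77.1°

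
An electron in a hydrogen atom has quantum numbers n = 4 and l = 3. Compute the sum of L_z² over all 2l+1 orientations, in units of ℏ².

m_l runs from −3 to 3, i.e. {-3, -2, -1, 0, 1, 2, 3}.
Σ m_l² = 2·(1 + 4 + 9) = 28.

Σ(L_z)² = 28 ℏ²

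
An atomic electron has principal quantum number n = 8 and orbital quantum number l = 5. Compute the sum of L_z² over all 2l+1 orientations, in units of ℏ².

The allowed m_l values are -5, -4, -3, -2, -1, 0, 1, 2, 3, 4, 5.
Summing m² from −5 to 5: Σ m_l² = 110.

Σ(L_z)² = 110 ℏ²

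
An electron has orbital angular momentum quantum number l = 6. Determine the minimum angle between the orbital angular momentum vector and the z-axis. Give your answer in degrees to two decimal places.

θ_min ≈ 22.21°

|L|² = l(l+1)ℏ² = 42ℏ², so |L| = √42 ℏ.
The smallest angle corresponds to the largest L_z, i.e. m_l = l = 6, giving L_z = 6ℏ.
cos θ_min = 6/√42, so θ_min ≈ 22.21°.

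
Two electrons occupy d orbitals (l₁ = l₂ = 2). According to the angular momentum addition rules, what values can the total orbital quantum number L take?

By the triangle rule, |l₁ − l₂| ≤ L ≤ l₁ + l₂.
Allowed values: L = 0, 1, 2, 3, 4.

L = 0, 1, 2, 3, 4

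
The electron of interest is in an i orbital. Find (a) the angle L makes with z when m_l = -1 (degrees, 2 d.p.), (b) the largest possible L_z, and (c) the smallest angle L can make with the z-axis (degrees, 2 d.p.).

For an i orbital, l = 6.
For m_l = -1: cos θ = -1/√42, θ ≈ 98.88°.
L_z,max = lℏ = 6ℏ.
cos θ_min = 6/√42, so θ_min ≈ 22.21°.

θ(m_l=-1) ≈ 98.88°; L_z,max = 6ℏ; θ_min ≈ 22.21°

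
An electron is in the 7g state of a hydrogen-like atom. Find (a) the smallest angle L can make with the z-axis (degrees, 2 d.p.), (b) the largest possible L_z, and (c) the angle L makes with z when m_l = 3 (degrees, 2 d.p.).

θ_min ≈ 26.57°; L_z,max = 4ℏ; θ(m_l=3) ≈ 47.87°

For 7g, l = 4.
cos θ_min = 4/√20, so θ_min ≈ 26.57°.
L_z,max = lℏ = 4ℏ.
For m_l = 3: cos θ = 3/√20, θ ≈ 47.87°.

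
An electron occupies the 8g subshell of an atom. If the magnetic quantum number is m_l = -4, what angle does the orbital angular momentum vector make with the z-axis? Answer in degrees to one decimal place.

The 8g subshell has l = 4.
|L| = ℏ√(l(l+1)) = 2√5 ℏ.
L_z = m_l ℏ = −4ℏ.
cos θ = L_z/|L| = -4/√20, so θ ≈ 153.4°.

θ ≈ 153.4°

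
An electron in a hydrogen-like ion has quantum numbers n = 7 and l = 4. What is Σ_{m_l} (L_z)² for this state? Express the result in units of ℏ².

Σ(L_z)² = 60 ℏ²

The allowed m_l values are -4, -3, -2, -1, 0, 1, 2, 3, 4.
Σ m_l² = 2·(1 + 4 + 9 + 16) = 60.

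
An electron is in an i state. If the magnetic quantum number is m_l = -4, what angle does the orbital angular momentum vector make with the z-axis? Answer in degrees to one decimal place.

An i state has l = 6.
|L|² = l(l+1)ℏ² = 42ℏ², so |L| = √42 ℏ.
L_z = m_l ℏ = −4ℏ.
cos θ = L_z/|L| = -4/√42, so θ ≈ 128.1°.

θ ≈ 128.1°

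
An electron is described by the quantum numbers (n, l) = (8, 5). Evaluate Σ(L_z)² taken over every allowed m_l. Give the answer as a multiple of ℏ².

m_l ∈ {-5, -4, -3, -2, -1, 0, 1, 2, 3, 4, 5}.
Σ m_l² = l(l+1)(2l+1)/3 = 5·6·11/3 = 110.

Σ(L_z)² = 110 ℏ²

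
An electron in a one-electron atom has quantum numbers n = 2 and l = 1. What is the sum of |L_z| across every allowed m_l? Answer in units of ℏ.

Σ|L_z| = 2 ℏ

m_l ∈ {-1, 0, 1}.
Σ|m_l| = 2(1+2+…+1) = 2.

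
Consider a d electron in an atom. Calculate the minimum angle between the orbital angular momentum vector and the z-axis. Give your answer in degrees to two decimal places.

For a d orbital, l = 2.
|L|² = l(l+1)ℏ² = 6ℏ², so |L| = √6 ℏ.
The smallest angle corresponds to the largest L_z, i.e. m_l = l = 2, giving L_z = 2ℏ.
cos θ_min = 2/√6, so θ_min ≈ 35.26°.

θ_min ≈ 35.26°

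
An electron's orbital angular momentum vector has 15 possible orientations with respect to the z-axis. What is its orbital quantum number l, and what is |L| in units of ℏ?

l = 7, |L| = 2√14 ℏ ≈ 7.483ℏ

Since there are 2l+1 = 15 values of m_l, l = 7.
|L| = ℏ√(l(l+1)) = ℏ√(7·8) = 2√14 ℏ.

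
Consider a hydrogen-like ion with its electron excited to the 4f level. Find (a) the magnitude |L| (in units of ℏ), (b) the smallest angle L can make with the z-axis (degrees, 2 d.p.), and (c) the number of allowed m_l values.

The 4f level has l = 3.
|L| = ℏ√(3·4) = 2√3 ℏ ≈ 3.464ℏ.
cos θ_min = 3/√12, so θ_min ≈ 30.00°.
There are 2l+1 = 7 values of m_l.

|L| = 2√3 ℏ ≈ 3.464ℏ; θ_min ≈ 30.00°; 7 values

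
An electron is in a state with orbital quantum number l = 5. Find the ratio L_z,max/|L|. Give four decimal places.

|L| = √30 ℏ ≈ 5.4772ℏ, while L_z,max = lℏ = 5ℏ.
L_z,max/|L| = 5/√30 = 0.9129.

L_z,max/|L| = 0.9129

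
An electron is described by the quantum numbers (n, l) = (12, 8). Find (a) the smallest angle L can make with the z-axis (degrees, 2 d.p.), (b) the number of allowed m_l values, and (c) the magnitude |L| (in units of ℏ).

cos θ_min = 8/√72, so θ_min ≈ 19.47°.
There are 2l+1 = 17 values of m_l.
|L| = ℏ√(8·9) = 6√2 ℏ ≈ 8.485ℏ.

θ_min ≈ 19.47°; 17 values; |L| = 6√2 ℏ ≈ 8.485ℏ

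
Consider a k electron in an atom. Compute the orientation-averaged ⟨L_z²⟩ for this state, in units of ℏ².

For a k orbital, l = 7.
The allowed m_l values are -7, -6, -5, -4, -3, -2, -1, 0, 1, 2, 3, 4, 5, 6, 7.
⟨L_z²⟩ = ℏ²·(Σ m_l²)/(2l+1) = ℏ²·280/15 = 18.67ℏ².

⟨L_z²⟩ = 18.67 ℏ²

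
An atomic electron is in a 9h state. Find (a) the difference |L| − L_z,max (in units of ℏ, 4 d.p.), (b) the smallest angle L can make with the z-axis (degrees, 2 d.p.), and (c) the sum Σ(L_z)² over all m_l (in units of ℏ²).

The 9h subshell has l = 5.
|L| − L_z,max = (√30 − 5)ℏ ≈ 0.4772ℏ.
cos θ_min = 5/√30, so θ_min ≈ 24.09°.
Σ m_l² = 110, so Σ(L_z)² = 110 ℏ².

|L|−L_z,max ≈ 0.4772ℏ; θ_min ≈ 24.09°; Σ(L_z)² = 110 ℏ²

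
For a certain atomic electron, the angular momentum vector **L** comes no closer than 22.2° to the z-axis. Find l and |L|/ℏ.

l = 6, |L| = √42 ℏ ≈ 6.481ℏ

cos θ_min = l/√(l(l+1)) = √(l/(l+1)), so l/(l+1) = cos²(22.2°) = 0.8572.
Solving: l = 6.
Then |L| = ℏ√(6·7) = √42 ℏ.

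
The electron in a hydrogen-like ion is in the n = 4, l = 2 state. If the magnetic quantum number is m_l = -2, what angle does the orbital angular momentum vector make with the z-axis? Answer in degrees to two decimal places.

θ ≈ 144.74°

|L| = ℏ√(l(l+1)) = √6 ℏ.
L_z = m_l ℏ = −2ℏ.
cos θ = L_z/|L| = -2/√6, so θ ≈ 144.74°.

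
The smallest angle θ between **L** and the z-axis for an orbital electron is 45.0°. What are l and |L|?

cos²θ_min = l/(l+1) = 0.5000.
Thus l = 0.5000/(1 − 0.5000) ≈ 1.
Then |L| = ℏ√(1·2) = √2 ℏ.

l = 1, |L| = √2 ℏ ≈ 1.414ℏ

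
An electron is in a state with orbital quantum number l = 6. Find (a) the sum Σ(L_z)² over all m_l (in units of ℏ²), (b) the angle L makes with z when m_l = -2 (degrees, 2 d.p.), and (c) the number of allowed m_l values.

Σ(L_z)² = 182 ℏ²; θ(m_l=-2) ≈ 107.98°; 13 values

Σ m_l² = 182, so Σ(L_z)² = 182 ℏ².
For m_l = -2: cos θ = -2/√42, θ ≈ 107.98°.
There are 2l+1 = 13 values of m_l.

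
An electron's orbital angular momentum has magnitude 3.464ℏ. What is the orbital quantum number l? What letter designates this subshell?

Since |L|² = l(l+1)ℏ², l(l+1) = 12.
l² + l − 12 = 0 ⇒ l = 3.

l = 3 (f orbital)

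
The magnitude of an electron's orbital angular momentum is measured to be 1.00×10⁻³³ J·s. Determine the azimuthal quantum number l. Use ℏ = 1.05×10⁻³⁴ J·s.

Dividing by ℏ: |L|/ℏ ≈ 9.524.
(|L|/ℏ)² = l(l+1) ≈ 90.70 ⇒ l = 9.

l = 9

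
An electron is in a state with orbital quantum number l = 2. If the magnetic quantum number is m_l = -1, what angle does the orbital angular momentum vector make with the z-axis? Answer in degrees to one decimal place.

|L| = ℏ√(l(l+1)) = √6 ℏ.
L_z = m_l ℏ = −1ℏ.
cos θ = L_z/|L| = -1/√6, so θ ≈ 114.1°.

θ ≈ 114.1°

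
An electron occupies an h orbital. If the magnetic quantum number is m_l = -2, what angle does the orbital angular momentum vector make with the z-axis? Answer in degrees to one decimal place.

θ ≈ 111.4°

An h state has l = 5.
|L| = √(l(l+1)) ℏ = √30 ℏ.
L_z = m_l ℏ = −2ℏ.
cos θ = L_z/|L| = -2/√30, so θ ≈ 111.4°.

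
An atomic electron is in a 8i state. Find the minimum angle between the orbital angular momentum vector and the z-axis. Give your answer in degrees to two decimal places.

θ_min ≈ 22.21°

8i means n = 8, l = 6.
|L| = ℏ√(l(l+1)) = √42 ℏ.
The smallest angle corresponds to the largest L_z, i.e. m_l = l = 6, giving L_z = 6ℏ.
cos θ_min = 6/√42, so θ_min ≈ 22.21°.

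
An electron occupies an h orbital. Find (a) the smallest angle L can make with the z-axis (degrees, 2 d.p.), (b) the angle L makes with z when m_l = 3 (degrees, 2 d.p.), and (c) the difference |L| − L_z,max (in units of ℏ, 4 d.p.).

The letter h corresponds to l = 5.
cos θ_min = 5/√30, so θ_min ≈ 24.09°.
For m_l = 3: cos θ = 3/√30, θ ≈ 56.79°.
|L| − L_z,max = (√30 − 5)ℏ ≈ 0.4772ℏ.

θ_min ≈ 24.09°; θ(m_l=3) ≈ 56.79°; |L|−L_z,max ≈ 0.4772ℏ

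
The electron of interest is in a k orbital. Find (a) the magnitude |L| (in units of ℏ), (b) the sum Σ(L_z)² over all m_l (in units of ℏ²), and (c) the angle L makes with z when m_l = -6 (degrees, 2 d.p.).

|L| = 2√14 ℏ ≈ 7.483ℏ; Σ(L_z)² = 280 ℏ²; θ(m_l=-6) ≈ 143.30°

For a k orbital, l = 7.
|L| = ℏ√(7·8) = 2√14 ℏ ≈ 7.483ℏ.
Σ m_l² = 280, so Σ(L_z)² = 280 ℏ².
For m_l = -6: cos θ = -6/√56, θ ≈ 143.30°.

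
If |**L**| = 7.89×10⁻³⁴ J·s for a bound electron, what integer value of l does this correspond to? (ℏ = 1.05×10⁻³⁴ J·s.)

|L|/ℏ = (7.89×10⁻³⁴)/(1.05×10⁻³⁴) ≈ 7.514.
(|L|/ℏ)² = l(l+1) ≈ 56.46 ⇒ l = 7.

l = 7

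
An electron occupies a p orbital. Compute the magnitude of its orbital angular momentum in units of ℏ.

|L| = √2 ℏ ≈ 1.414ℏ

The letter p corresponds to l = 1.
|L| = ℏ√(l(l+1)) = ℏ√(1·2) = √2 ℏ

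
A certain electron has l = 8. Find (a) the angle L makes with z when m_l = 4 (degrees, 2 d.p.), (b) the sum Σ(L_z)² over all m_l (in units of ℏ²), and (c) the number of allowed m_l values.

For m_l = 4: cos θ = 4/√72, θ ≈ 61.87°.
Σ m_l² = 408, so Σ(L_z)² = 408 ℏ².
There are 2l+1 = 17 values of m_l.

θ(m_l=4) ≈ 61.87°; Σ(L_z)² = 408 ℏ²; 17 values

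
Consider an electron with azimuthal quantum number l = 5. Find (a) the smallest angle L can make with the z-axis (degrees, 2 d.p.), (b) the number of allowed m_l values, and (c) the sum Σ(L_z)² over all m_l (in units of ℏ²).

θ_min ≈ 24.09°; 11 values; Σ(L_z)² = 110 ℏ²

cos θ_min = 5/√30, so θ_min ≈ 24.09°.
There are 2l+1 = 11 values of m_l.
Σ m_l² = 110, so Σ(L_z)² = 110 ℏ².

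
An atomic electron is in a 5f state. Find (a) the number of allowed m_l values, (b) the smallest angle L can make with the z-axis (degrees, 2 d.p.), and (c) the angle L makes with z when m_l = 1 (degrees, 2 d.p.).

For 5f, l = 3.
There are 2l+1 = 7 values of m_l.
cos θ_min = 3/√12, so θ_min ≈ 30.00°.
For m_l = 1: cos θ = 1/√12, θ ≈ 73.22°.

7 values; θ_min ≈ 30.00°; θ(m_l=1) ≈ 73.22°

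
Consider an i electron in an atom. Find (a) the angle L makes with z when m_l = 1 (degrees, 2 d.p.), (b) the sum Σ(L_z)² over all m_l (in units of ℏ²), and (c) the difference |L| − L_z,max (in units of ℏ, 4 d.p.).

θ(m_l=1) ≈ 81.12°; Σ(L_z)² = 182 ℏ²; |L|−L_z,max ≈ 0.4807ℏ

The letter i corresponds to l = 6.
For m_l = 1: cos θ = 1/√42, θ ≈ 81.12°.
Σ m_l² = 182, so Σ(L_z)² = 182 ℏ².
|L| − L_z,max = (√42 − 6)ℏ ≈ 0.4807ℏ.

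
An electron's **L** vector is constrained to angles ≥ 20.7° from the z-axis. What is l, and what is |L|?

l = 7, |L| = 2√14 ℏ ≈ 7.483ℏ

At minimum angle, m_l = l, so cos θ = l/√(l(l+1)); cos²θ = l/(l+1) = 0.8751.
Thus l = 0.8751/(1 − 0.8751) ≈ 7.
Then |L| = ℏ√(7·8) = 2√14 ℏ.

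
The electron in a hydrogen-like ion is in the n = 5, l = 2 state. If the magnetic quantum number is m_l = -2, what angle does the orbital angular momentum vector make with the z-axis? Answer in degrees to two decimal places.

|L| = ℏ√(l(l+1)) = √6 ℏ.
L_z = m_l ℏ = −2ℏ.
cos θ = L_z/|L| = -2/√6, so θ ≈ 144.74°.

θ ≈ 144.74°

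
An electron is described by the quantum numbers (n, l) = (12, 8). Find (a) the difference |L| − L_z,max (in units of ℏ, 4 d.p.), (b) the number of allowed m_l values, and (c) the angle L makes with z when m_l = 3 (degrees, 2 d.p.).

|L| − L_z,max = (6√2 − 8)ℏ ≈ 0.4853ℏ.
There are 2l+1 = 17 values of m_l.
For m_l = 3: cos θ = 3/√72, θ ≈ 69.30°.

|L|−L_z,max ≈ 0.4853ℏ; 17 values; θ(m_l=3) ≈ 69.30°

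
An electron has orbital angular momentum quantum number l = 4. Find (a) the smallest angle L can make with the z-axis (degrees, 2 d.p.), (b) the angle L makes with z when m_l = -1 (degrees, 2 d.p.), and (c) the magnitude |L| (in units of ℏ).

cos θ_min = 4/√20, so θ_min ≈ 26.57°.
For m_l = -1: cos θ = -1/√20, θ ≈ 102.92°.
|L| = ℏ√(4·5) = 2√5 ℏ ≈ 4.472ℏ.

θ_min ≈ 26.57°; θ(m_l=-1) ≈ 102.92°; |L| = 2√5 ℏ ≈ 4.472ℏ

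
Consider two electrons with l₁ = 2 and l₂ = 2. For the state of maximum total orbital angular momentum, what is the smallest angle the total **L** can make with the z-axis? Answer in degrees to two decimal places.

θ_min ≈ 26.57°

By the triangle rule, |l₁ − l₂| ≤ L ≤ l₁ + l₂.
So L can be 0, 1, 2, 3, 4.
The maximum is L = 4, with |L_tot| = ℏ√(4·5) = 2√5 ℏ.
The minimum angle with z is arccos(4/√20) ≈ 26.57°.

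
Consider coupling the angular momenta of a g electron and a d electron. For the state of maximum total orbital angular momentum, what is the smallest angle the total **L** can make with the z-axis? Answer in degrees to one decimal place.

Angular momentum addition gives L = |l₁ − l₂|, …, l₁ + l₂.
Allowed values: L = 2, 3, 4, 5, 6.
The maximum is L = 6, with |L_tot| = ℏ√(6·7) = √42 ℏ.
The minimum angle with z is arccos(6/√42) ≈ 22.2°.

θ_min ≈ 22.2°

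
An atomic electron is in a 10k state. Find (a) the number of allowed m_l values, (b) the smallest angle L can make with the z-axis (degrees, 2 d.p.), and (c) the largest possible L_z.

The 10k subshell has l = 7.
There are 2l+1 = 15 values of m_l.
cos θ_min = 7/√56, so θ_min ≈ 20.70°.
L_z,max = lℏ = 7ℏ.

15 values; θ_min ≈ 20.70°; L_z,max = 7ℏ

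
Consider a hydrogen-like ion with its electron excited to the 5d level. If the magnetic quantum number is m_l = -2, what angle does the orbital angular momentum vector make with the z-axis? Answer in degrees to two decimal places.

θ ≈ 144.74°

The 5d level has l = 2.
|L| = ℏ√(l(l+1)) = √6 ℏ.
L_z = m_l ℏ = −2ℏ.
cos θ = L_z/|L| = -2/√6, so θ ≈ 144.74°.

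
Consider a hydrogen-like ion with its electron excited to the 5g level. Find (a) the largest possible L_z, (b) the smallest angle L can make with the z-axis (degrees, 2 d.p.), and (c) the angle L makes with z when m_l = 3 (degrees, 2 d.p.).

The 5g level has l = 4.
L_z,max = lℏ = 4ℏ.
cos θ_min = 4/√20, so θ_min ≈ 26.57°.
For m_l = 3: cos θ = 3/√20, θ ≈ 47.87°.

L_z,max = 4ℏ; θ_min ≈ 26.57°; θ(m_l=3) ≈ 47.87°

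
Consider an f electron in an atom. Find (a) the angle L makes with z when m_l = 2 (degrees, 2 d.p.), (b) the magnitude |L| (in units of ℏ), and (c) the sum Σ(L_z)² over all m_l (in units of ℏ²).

θ(m_l=2) ≈ 54.74°; |L| = 2√3 ℏ ≈ 3.464ℏ; Σ(L_z)² = 28 ℏ²

For an f orbital, l = 3.
For m_l = 2: cos θ = 2/√12, θ ≈ 54.74°.
|L| = ℏ√(3·4) = 2√3 ℏ ≈ 3.464ℏ.
Σ m_l² = 28, so Σ(L_z)² = 28 ℏ².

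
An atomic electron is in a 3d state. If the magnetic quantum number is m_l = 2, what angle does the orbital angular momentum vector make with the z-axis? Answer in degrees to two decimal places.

For 3d, l = 2.
|L|² = l(l+1)ℏ² = 6ℏ², so |L| = √6 ℏ.
L_z = m_l ℏ = 2ℏ.
cos θ = L_z/|L| = 2/√6, so θ ≈ 35.26°.

θ ≈ 35.26°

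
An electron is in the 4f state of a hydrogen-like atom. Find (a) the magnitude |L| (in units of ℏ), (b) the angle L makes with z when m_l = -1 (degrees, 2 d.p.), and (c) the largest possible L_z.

4f means n = 4, l = 3.
|L| = ℏ√(3·4) = 2√3 ℏ ≈ 3.464ℏ.
For m_l = -1: cos θ = -1/√12, θ ≈ 106.78°.
L_z,max = lℏ = 3ℏ.

|L| = 2√3 ℏ ≈ 3.464ℏ; θ(m_l=-1) ≈ 106.78°; L_z,max = 3ℏ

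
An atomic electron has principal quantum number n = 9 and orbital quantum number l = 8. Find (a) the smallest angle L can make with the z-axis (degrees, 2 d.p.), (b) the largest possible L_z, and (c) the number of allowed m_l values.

cos θ_min = 8/√72, so θ_min ≈ 19.47°.
L_z,max = lℏ = 8ℏ.
There are 2l+1 = 17 values of m_l.

θ_min ≈ 19.47°; L_z,max = 8ℏ; 17 values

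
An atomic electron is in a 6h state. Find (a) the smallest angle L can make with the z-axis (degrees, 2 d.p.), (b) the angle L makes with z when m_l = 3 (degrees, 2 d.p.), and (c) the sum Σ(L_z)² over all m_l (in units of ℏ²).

θ_min ≈ 24.09°; θ(m_l=3) ≈ 56.79°; Σ(L_z)² = 110 ℏ²

The 6h subshell has l = 5.
cos θ_min = 5/√30, so θ_min ≈ 24.09°.
For m_l = 3: cos θ = 3/√30, θ ≈ 56.79°.
Σ m_l² = 110, so Σ(L_z)² = 110 ℏ².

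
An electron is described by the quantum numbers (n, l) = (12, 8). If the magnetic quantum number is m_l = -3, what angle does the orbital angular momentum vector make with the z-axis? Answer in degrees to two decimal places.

θ ≈ 110.70°

|L|² = l(l+1)ℏ² = 72ℏ², so |L| = 6√2 ℏ.
L_z = m_l ℏ = −3ℏ.
cos θ = L_z/|L| = -3/√72, so θ ≈ 110.70°.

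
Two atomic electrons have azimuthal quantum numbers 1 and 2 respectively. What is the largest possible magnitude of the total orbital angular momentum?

By the triangle rule, |l₁ − l₂| ≤ L ≤ l₁ + l₂.
So L can be 1, 2, 3.
The largest magnitude corresponds to L = 3: |L_tot| = ℏ√(3·4) = 2√3 ℏ.

|L_tot|_max = 2√3 ℏ ≈ 3.464ℏ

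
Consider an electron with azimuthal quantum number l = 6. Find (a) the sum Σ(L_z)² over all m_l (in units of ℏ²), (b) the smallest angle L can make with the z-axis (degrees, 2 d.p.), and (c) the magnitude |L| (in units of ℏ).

Σ m_l² = 182, so Σ(L_z)² = 182 ℏ².
cos θ_min = 6/√42, so θ_min ≈ 22.21°.
|L| = ℏ√(6·7) = √42 ℏ ≈ 6.481ℏ.

Σ(L_z)² = 182 ℏ²; θ_min ≈ 22.21°; |L| = √42 ℏ ≈ 6.481ℏ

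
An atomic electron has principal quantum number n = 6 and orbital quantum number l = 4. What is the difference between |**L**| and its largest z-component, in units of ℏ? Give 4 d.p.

|L| − L_z,max ≈ 0.4721ℏ

|L| = 2√5 ℏ ≈ 4.4721ℏ, while L_z,max = lℏ = 4ℏ.
The difference is (2√5 − 4)ℏ ≈ 0.4721ℏ.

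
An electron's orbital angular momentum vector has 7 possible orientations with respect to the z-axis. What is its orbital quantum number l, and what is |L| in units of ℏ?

Since there are 2l+1 = 7 values of m_l, l = 3.
|L| = ℏ√(l(l+1)) = ℏ√(3·4) = 2√3 ℏ.

l = 3, |L| = 2√3 ℏ ≈ 3.464ℏ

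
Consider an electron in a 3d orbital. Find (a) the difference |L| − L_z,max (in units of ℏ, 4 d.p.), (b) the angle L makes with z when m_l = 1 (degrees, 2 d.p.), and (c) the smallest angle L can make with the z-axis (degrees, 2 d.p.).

|L|−L_z,max ≈ 0.4495ℏ; θ(m_l=1) ≈ 65.91°; θ_min ≈ 35.26°

3d means n = 3, l = 2.
|L| − L_z,max = (√6 − 2)ℏ ≈ 0.4495ℏ.
For m_l = 1: cos θ = 1/√6, θ ≈ 65.91°.
cos θ_min = 2/√6, so θ_min ≈ 35.26°.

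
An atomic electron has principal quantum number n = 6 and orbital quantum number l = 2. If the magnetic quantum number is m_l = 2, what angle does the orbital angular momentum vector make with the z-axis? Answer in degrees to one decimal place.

|L|² = l(l+1)ℏ² = 6ℏ², so |L| = √6 ℏ.
L_z = m_l ℏ = 2ℏ.
cos θ = L_z/|L| = 2/√6, so θ ≈ 35.3°.

θ ≈ 35.3°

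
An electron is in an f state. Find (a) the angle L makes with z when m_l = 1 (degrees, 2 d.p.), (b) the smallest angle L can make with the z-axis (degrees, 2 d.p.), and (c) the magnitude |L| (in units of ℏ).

The letter f corresponds to l = 3.
For m_l = 1: cos θ = 1/√12, θ ≈ 73.22°.
cos θ_min = 3/√12, so θ_min ≈ 30.00°.
|L| = ℏ√(3·4) = 2√3 ℏ ≈ 3.464ℏ.

θ(m_l=1) ≈ 73.22°; θ_min ≈ 30.00°; |L| = 2√3 ℏ ≈ 3.464ℏ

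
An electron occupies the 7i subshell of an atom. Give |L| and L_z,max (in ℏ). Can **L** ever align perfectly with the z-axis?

No: L_z,max = 6ℏ < |L| = √42 ℏ ≈ 6.481ℏ

The 7i subshell has l = 6.
|L| = √42 ℏ ≈ 6.4807ℏ, while L_z,max = lℏ = 6ℏ.
Since |L| > L_z,max, the vector can never point exactly along z; the closest it comes is θ_min = arccos(6/√42) ≈ 22.2°.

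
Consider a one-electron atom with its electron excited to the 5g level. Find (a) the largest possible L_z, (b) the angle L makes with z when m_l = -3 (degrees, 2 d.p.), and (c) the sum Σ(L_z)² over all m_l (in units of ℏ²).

The 5g level has l = 4.
L_z,max = lℏ = 4ℏ.
For m_l = -3: cos θ = -3/√20, θ ≈ 132.13°.
Σ m_l² = 60, so Σ(L_z)² = 60 ℏ².

L_z,max = 4ℏ; θ(m_l=-3) ≈ 132.13°; Σ(L_z)² = 60 ℏ²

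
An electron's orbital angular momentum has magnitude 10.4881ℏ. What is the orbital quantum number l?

(|L|/ℏ)² = l(l+1) = 110.
The positive root is l = 10.

l = 10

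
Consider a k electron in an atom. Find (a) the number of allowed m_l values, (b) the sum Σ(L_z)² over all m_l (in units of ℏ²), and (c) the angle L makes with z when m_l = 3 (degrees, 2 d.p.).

A k state has l = 7.
There are 2l+1 = 15 values of m_l.
Σ m_l² = 280, so Σ(L_z)² = 280 ℏ².
For m_l = 3: cos θ = 3/√56, θ ≈ 66.37°.

15 values; Σ(L_z)² = 280 ℏ²; θ(m_l=3) ≈ 66.37°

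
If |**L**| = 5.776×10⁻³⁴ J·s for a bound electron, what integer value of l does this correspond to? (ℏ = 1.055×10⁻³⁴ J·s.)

l = 5

In units of ℏ, |L| ≈ 5.475.
(|L|/ℏ)² = l(l+1) ≈ 29.97 ⇒ l = 5.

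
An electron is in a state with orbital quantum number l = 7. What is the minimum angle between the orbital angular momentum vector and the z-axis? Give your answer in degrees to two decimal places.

|L| = √(l(l+1)) ℏ = 2√14 ℏ.
The smallest angle corresponds to the largest L_z, i.e. m_l = l = 7, giving L_z = 7ℏ.
cos θ_min = 7/√56, so θ_min ≈ 20.70°.

θ_min ≈ 20.70°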